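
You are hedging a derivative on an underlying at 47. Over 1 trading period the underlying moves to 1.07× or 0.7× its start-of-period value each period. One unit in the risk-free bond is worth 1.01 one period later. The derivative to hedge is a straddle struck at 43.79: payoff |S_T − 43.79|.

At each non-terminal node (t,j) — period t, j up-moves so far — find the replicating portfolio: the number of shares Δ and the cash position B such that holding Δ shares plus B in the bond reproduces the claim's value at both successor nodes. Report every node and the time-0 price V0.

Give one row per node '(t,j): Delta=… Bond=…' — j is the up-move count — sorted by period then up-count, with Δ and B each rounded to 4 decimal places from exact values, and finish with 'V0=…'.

(0,0): Delta=-0.2524 Bond=19.0054
V0=7.1405

Since d<R<u, set p* = (R−d)/(u−d) = 0.8378; price each node as the discounted p*-expectation of its children.
Terminal values V(1,·): V(1,0)=10.8900, V(1,1)=6.5000
Node (0,0) S=47.0000: V=(p*·6.5000+(1−p*)·10.8900)/1.01=7.1405; Δ=(6.5000−10.8900)/(50.2900−32.9000)=-0.2524; B=V−Δ·S=19.0054
Root portfolio cost Δ·47+B reproduces V0=7.1405.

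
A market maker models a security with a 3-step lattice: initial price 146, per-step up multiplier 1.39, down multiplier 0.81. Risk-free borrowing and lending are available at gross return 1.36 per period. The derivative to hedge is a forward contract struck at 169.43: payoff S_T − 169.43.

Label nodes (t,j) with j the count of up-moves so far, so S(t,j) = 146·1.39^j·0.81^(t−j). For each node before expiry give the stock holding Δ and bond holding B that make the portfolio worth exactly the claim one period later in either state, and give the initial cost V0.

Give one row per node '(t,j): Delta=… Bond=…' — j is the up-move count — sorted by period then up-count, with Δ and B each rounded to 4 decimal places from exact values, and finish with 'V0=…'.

Risk-neutral probability p* = (R−d)/(u−d) = (1.36−0.81)/(1.39−0.81) = 0.9483.
At expiry t=3: V(3,0)=-91.8396, V(3,1)=-36.2811, V(3,2)=59.0601, V(3,3)=222.6704
Node (2,0) S=95.7906: V=(p*·-36.2811+(1−p*)·-91.8396)/1.36=-28.7903; Δ=(-36.2811−-91.8396)/(133.1489−77.5904)=1.0000; B=V−Δ·S=-124.5809
Node (2,1) S=164.3814: V=(p*·59.0601+(1−p*)·-36.2811)/1.36=39.8005; Δ=(59.0601−-36.2811)/(228.4901−133.1489)=1.0000; B=V−Δ·S=-124.5809
Node (2,2) S=282.0866: V=(p*·222.6704+(1−p*)·59.0601)/1.36=157.5057; Δ=(222.6704−59.0601)/(392.1004−228.4901)=1.0000; B=V−Δ·S=-124.5809
Node (1,0) S=118.2600: V=(p*·39.8005+(1−p*)·-28.7903)/1.36=26.6564; Δ=(39.8005−-28.7903)/(164.3814−95.7906)=1.0000; B=V−Δ·S=-91.6036
Node (1,1) S=202.9400: V=(p*·157.5057+(1−p*)·39.8005)/1.36=111.3364; Δ=(157.5057−39.8005)/(282.0866−164.3814)=1.0000; B=V−Δ·S=-91.6036
Node (0,0) S=146.0000: V=(p*·111.3364+(1−p*)·26.6564)/1.36=78.6444; Δ=(111.3364−26.6564)/(202.9400−118.2600)=1.0000; B=V−Δ·S=-67.3556
Root portfolio cost Δ·146+B reproduces V0=78.6444.

(0,0): Delta=1.0000 Bond=-67.3556
(1,0): Delta=1.0000 Bond=-91.6036
(1,1): Delta=1.0000 Bond=-91.6036
(2,0): Delta=1.0000 Bond=-124.5809
(2,1): Delta=1.0000 Bond=-124.5809
(2,2): Delta=1.0000 Bond=-124.5809
V0=78.6444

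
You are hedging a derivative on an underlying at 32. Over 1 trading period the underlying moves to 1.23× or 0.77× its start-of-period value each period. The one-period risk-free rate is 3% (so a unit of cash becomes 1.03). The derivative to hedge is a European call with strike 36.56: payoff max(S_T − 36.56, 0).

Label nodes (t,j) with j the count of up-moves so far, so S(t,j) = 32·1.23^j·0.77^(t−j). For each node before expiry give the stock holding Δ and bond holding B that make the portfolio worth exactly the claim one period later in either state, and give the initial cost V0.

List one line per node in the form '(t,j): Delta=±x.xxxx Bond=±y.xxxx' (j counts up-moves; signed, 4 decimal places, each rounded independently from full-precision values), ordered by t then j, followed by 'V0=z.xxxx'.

Risk-neutral probability p* = (R−d)/(u−d) = (1.03−0.77)/(1.23−0.77) = 0.5652.
Terminal values V(1,·): V(1,0)=0.0000, V(1,1)=2.8000
Node (0,0) S=32.0000: V=(p*·2.8000+(1−p*)·0.0000)/1.03=1.5365; Δ=(2.8000−0.0000)/(39.3600−24.6400)=0.1902; B=V−Δ·S=-4.5504
Self-financing check: at every node Δ·S+B equals the discounted successor values.

(0,0): Delta=0.1902 Bond=-4.5504
V0=1.5365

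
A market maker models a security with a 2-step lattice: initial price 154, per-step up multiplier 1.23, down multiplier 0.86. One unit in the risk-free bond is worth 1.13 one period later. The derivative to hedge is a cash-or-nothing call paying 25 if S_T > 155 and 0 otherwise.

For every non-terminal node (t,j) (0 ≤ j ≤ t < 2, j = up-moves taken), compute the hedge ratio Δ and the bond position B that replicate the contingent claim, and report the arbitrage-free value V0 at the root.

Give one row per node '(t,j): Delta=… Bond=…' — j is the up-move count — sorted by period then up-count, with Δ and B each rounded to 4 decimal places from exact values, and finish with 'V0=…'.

No-arbitrage ⇒ martingale measure with p* = (R−d)/(u−d) = 0.7297.
Terminal payoffs: V(2,0)=0.0000, V(2,1)=25.0000, V(2,2)=25.0000
  t=1,j=0: stock 132.4400 → up 162.9012 (V=25.0000), down 113.8984 (V=0.0000). Price 16.1445; hedge Δ=0.5102, bond B=-51.4231.
  t=1,j=1: stock 189.4200 → up 232.9866 (V=25.0000), down 162.9012 (V=25.0000). Price 22.1239; hedge Δ=0.0000, bond B=22.1239.
  t=0,j=0: stock 154.0000 → up 189.4200 (V=22.1239), down 132.4400 (V=16.1445). Price 18.1485; hedge Δ=0.1049, bond B=1.9879.
Each (Δ,B) replicates both successor values, so the strategy is self-financing and V0 is arbitrage-free.

(0,0): Delta=0.1049 Bond=1.9879
(1,0): Delta=0.5102 Bond=-51.4231
(1,1): Delta=0.0000 Bond=22.1239
V0=18.1485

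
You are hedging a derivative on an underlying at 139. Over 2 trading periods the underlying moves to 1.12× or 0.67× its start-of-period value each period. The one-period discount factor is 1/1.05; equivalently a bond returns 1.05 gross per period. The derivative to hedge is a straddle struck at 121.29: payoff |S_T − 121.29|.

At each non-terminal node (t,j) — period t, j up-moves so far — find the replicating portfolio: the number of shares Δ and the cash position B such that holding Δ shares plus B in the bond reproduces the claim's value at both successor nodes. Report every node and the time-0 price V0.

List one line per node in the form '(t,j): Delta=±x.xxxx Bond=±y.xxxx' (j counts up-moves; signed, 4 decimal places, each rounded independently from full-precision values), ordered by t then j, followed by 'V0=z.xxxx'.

(0,0): Delta=0.3647 Bond=-11.0314
(1,0): Delta=-1.0000 Bond=115.5143
(1,1): Delta=0.5151 Bond=-34.9956
V0=39.6660

No-arbitrage ⇒ martingale measure with p* = (R−d)/(u−d) = 0.8444.
Payoff layer (t=2): V(2,0)=58.8929, V(2,1)=16.9844, V(2,2)=53.0716
(1,0): S=93.1300. Δ = (V_up−V_dn)/(S_up−S_dn) = (16.9844−58.8929)/(104.3056−62.3971) = -1.0000. V = [p*·16.9844 + (1−p*)·58.8929]/1.05 = 22.3843. B = V − Δ·S = 115.5143.
(1,1): S=155.6800. Δ = (V_up−V_dn)/(S_up−S_dn) = (53.0716−16.9844)/(174.3616−104.3056) = 0.5151. V = [p*·53.0716 + (1−p*)·16.9844]/1.05 = 45.1981. B = V − Δ·S = -34.9956.
(0,0): S=139.0000. Δ = (V_up−V_dn)/(S_up−S_dn) = (45.1981−22.3843)/(155.6800−93.1300) = 0.3647. V = [p*·45.1981 + (1−p*)·22.3843]/1.05 = 39.6660. B = V − Δ·S = -11.0314.
Self-financing check: at every node Δ·S+B equals the discounted successor values.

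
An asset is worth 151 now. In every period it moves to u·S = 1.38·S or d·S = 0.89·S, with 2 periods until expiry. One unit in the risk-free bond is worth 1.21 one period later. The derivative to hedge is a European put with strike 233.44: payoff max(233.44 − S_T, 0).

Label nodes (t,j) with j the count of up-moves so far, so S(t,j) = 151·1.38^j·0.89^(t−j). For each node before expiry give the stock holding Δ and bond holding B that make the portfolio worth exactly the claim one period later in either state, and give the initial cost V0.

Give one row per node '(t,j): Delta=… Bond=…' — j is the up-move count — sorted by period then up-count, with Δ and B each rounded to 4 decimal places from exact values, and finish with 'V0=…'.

(0,0): Delta=-0.6052 Bond=115.5926
(1,0): Delta=-1.0000 Bond=192.9256
(1,1): Delta=-0.4699 Bond=111.6797
V0=24.2090

Since d<R<u, set p* = (R−d)/(u−d) = 0.6531; price each node as the discounted p*-expectation of its children.
At expiry t=2: V(2,0)=113.8329, V(2,1)=47.9818, V(2,2)=0.0000
(1,0): S=134.3900. Δ = (V_up−V_dn)/(S_up−S_dn) = (47.9818−113.8329)/(185.4582−119.6071) = -1.0000. V = [p*·47.9818 + (1−p*)·113.8329]/1.21 = 58.5356. B = V − Δ·S = 192.9256.
(1,1): S=208.3800. Δ = (V_up−V_dn)/(S_up−S_dn) = (0.0000−47.9818)/(287.5644−185.4582) = -0.4699. V = [p*·0.0000 + (1−p*)·47.9818]/1.21 = 13.7576. B = V − Δ·S = 111.6797.
(0,0): S=151.0000. Δ = (V_up−V_dn)/(S_up−S_dn) = (13.7576−58.5356)/(208.3800−134.3900) = -0.6052. V = [p*·13.7576 + (1−p*)·58.5356]/1.21 = 24.2090. B = V − Δ·S = 115.5926.
Root portfolio cost Δ·151+B reproduces V0=24.2090.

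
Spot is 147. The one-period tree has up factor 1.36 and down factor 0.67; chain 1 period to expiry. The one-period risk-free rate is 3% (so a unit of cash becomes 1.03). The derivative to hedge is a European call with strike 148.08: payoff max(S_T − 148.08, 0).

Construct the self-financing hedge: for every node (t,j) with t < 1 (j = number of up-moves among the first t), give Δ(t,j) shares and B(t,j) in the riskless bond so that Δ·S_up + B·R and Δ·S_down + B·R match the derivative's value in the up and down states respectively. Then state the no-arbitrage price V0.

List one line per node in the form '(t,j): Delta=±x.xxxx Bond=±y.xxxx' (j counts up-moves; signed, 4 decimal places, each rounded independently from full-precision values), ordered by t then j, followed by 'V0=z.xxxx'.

Under the risk-neutral measure, an up-move has probability p* = (R−d)/(u−d) = 0.5217 and values discount at R = 1.03.
Terminal payoffs: V(1,0)=0.0000, V(1,1)=51.8400
Node (0,0) S=147.0000: V=(p*·51.8400+(1−p*)·0.0000)/1.03=26.2592; Δ=(51.8400−0.0000)/(199.9200−98.4900)=0.5111; B=V−Δ·S=-48.8713
Self-financing check: at every node Δ·S+B equals the discounted successor values.

(0,0): Delta=0.5111 Bond=-48.8713
V0=26.2592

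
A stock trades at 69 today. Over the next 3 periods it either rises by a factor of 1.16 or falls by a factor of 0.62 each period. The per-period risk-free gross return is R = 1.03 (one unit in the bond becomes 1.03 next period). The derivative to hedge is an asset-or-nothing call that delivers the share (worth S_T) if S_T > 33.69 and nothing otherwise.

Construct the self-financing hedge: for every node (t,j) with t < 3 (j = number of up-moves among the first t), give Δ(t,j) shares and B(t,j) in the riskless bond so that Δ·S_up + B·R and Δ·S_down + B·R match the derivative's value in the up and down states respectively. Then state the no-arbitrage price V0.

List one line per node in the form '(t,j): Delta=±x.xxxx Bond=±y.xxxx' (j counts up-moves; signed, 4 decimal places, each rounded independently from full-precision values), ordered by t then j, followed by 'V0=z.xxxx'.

(0,0): Delta=1.2635 Bond=-22.1112
(1,0): Delta=1.8369 Bond=-47.3010
(1,1): Delta=1.1664 Bond=-14.9979
(2,0): Delta=0.0000 Bond=0.0000
(2,1): Delta=2.1481 Bond=-64.1678
(2,2): Delta=1.0000 Bond=0.0000
V0=65.0731

No-arbitrage ⇒ martingale measure with p* = (R−d)/(u−d) = 0.7593.
Terminal values V(3,·): V(3,0)=0.0000, V(3,1)=0.0000, V(3,2)=57.5648, V(3,3)=107.7018
  t=2,j=0: stock 26.5236 → up 30.7674 (V=0.0000), down 16.4446 (V=0.0000). Price 0.0000; hedge Δ=0.0000, bond B=0.0000.
  t=2,j=1: stock 49.6248 → up 57.5648 (V=57.5648), down 30.7674 (V=0.0000). Price 42.4336; hedge Δ=2.1481, bond B=-64.1678.
  t=2,j=2: stock 92.8464 → up 107.7018 (V=107.7018), down 57.5648 (V=57.5648). Price 92.8464; hedge Δ=1.0000, bond B=0.0000.
  t=1,j=0: stock 42.7800 → up 49.6248 (V=42.4336), down 26.5236 (V=0.0000). Price 31.2797; hedge Δ=1.8369, bond B=-47.3010.
  t=1,j=1: stock 80.0400 → up 92.8464 (V=92.8464), down 49.6248 (V=42.4336). Price 78.3592; hedge Δ=1.1664, bond B=-14.9979.
  t=0,j=0: stock 69.0000 → up 80.0400 (V=78.3592), down 42.7800 (V=31.2797). Price 65.0731; hedge Δ=1.2635, bond B=-22.1112.
Each (Δ,B) replicates both successor values, so the strategy is self-financing and V0 is arbitrage-free.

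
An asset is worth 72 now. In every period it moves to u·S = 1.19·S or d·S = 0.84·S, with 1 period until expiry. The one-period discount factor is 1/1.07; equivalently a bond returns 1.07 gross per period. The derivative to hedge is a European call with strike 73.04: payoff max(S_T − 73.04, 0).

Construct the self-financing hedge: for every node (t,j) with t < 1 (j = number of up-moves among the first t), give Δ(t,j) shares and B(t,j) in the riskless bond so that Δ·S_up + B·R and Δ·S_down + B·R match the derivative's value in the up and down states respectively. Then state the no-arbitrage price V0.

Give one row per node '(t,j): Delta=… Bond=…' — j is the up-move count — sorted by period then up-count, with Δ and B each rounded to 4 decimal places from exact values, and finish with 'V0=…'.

(0,0): Delta=0.5016 Bond=-28.3514
V0=7.7629

The replicating-portfolio and risk-neutral prices coincide; use p* = (1.07−0.84)/(1.19−0.84) = 0.6571 for the latter.
At expiry t=1: V(1,0)=0.0000, V(1,1)=12.6400
(0,0): S=72.0000. Δ = (V_up−V_dn)/(S_up−S_dn) = (12.6400−0.0000)/(85.6800−60.4800) = 0.5016. V = [p*·12.6400 + (1−p*)·0.0000]/1.07 = 7.7629. B = V − Δ·S = -28.3514.
Root portfolio cost Δ·72+B reproduces V0=7.7629.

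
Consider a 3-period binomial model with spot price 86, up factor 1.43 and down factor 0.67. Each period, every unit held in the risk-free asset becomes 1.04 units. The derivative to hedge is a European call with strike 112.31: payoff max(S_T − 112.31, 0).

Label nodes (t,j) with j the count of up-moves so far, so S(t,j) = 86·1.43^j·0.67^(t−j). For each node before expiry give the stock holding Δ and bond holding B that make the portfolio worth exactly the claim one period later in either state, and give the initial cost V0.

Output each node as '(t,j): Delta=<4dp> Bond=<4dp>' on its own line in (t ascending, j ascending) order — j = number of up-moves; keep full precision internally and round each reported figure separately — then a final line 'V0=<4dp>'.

Under the risk-neutral measure, an up-move has probability p* = (R−d)/(u−d) = 0.4868 and values discount at R = 1.04.
Terminal values V(3,·): V(3,0)=0.0000, V(3,1)=0.0000, V(3,2)=5.5171, V(3,3)=139.1718
  t=2,j=0: stock 38.6054 → up 55.2057 (V=0.0000), down 25.8656 (V=0.0000). Price 0.0000; hedge Δ=0.0000, bond B=0.0000.
  t=2,j=1: stock 82.3966 → up 117.8271 (V=5.5171), down 55.2057 (V=0.0000). Price 2.5827; hedge Δ=0.0881, bond B=-4.6767.
  t=2,j=2: stock 175.8614 → up 251.4818 (V=139.1718), down 117.8271 (V=5.5171). Price 67.8710; hedge Δ=1.0000, bond B=-107.9904.
  t=1,j=0: stock 57.6200 → up 82.3966 (V=2.5827), down 38.6054 (V=0.0000). Price 1.2090; hedge Δ=0.0590, bond B=-2.1893.
  t=1,j=1: stock 122.9800 → up 175.8614 (V=67.8710), down 82.3966 (V=2.5827). Price 33.0459; hedge Δ=0.6985, bond B=-52.8598.
  t=0,j=0: stock 86.0000 → up 122.9800 (V=33.0459), down 57.6200 (V=1.2090). Price 16.0659; hedge Δ=0.4871, bond B=-25.8248.
Self-financing check: at every node Δ·S+B equals the discounted successor values.

(0,0): Delta=0.4871 Bond=-25.8248
(1,0): Delta=0.0590 Bond=-2.1893
(1,1): Delta=0.6985 Bond=-52.8598
(2,0): Delta=0.0000 Bond=0.0000
(2,1): Delta=0.0881 Bond=-4.6767
(2,2): Delta=1.0000 Bond=-107.9904
V0=16.0659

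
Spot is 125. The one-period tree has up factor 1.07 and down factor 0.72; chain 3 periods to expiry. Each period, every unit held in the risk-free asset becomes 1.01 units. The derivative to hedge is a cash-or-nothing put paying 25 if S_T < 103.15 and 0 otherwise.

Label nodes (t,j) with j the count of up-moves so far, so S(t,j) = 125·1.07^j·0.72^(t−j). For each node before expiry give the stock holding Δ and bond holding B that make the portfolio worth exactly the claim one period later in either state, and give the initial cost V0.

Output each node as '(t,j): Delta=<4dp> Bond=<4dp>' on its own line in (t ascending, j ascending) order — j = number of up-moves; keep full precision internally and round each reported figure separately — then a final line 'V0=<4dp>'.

No-arbitrage ⇒ martingale measure with p* = (R−d)/(u−d) = 0.8286.
Terminal payoffs: V(3,0)=25.0000, V(3,1)=25.0000, V(3,2)=25.0000, V(3,3)=0.0000
Node (2,0) S=64.8000: V=(p*·25.0000+(1−p*)·25.0000)/1.01=24.7525; Δ=(25.0000−25.0000)/(69.3360−46.6560)=0.0000; B=V−Δ·S=24.7525
Node (2,1) S=96.3000: V=(p*·25.0000+(1−p*)·25.0000)/1.01=24.7525; Δ=(25.0000−25.0000)/(103.0410−69.3360)=0.0000; B=V−Δ·S=24.7525
Node (2,2) S=143.1125: V=(p*·0.0000+(1−p*)·25.0000)/1.01=4.2433; Δ=(0.0000−25.0000)/(153.1304−103.0410)=-0.4991; B=V−Δ·S=75.6719
Node (1,0) S=90.0000: V=(p*·24.7525+(1−p*)·24.7525)/1.01=24.5074; Δ=(24.7525−24.7525)/(96.3000−64.8000)=0.0000; B=V−Δ·S=24.5074
Node (1,1) S=133.7500: V=(p*·4.2433+(1−p*)·24.7525)/1.01=7.6823; Δ=(4.2433−24.7525)/(143.1125−96.3000)=-0.4381; B=V−Δ·S=66.2800
Node (0,0) S=125.0000: V=(p*·7.6823+(1−p*)·24.5074)/1.01=10.4620; Δ=(7.6823−24.5074)/(133.7500−90.0000)=-0.3846; B=V−Δ·S=58.5337
Self-financing check: at every node Δ·S+B equals the discounted successor values.

(0,0): Delta=-0.3846 Bond=58.5337
(1,0): Delta=0.0000 Bond=24.5074
(1,1): Delta=-0.4381 Bond=66.2800
(2,0): Delta=0.0000 Bond=24.7525
(2,1): Delta=0.0000 Bond=24.7525
(2,2): Delta=-0.4991 Bond=75.6719
V0=10.4620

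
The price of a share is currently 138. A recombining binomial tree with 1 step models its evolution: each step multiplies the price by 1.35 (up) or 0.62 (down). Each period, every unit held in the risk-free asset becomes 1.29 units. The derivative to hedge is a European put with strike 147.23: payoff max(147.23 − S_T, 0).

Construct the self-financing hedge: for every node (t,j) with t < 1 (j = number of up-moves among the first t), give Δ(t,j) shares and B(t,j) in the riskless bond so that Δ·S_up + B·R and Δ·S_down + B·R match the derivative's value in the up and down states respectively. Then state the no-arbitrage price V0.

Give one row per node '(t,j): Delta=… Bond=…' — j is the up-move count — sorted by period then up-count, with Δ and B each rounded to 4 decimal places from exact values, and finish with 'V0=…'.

No-arbitrage ⇒ martingale measure with p* = (R−d)/(u−d) = 0.9178.
Terminal payoffs: V(1,0)=61.6700, V(1,1)=0.0000
(0,0): S=138.0000. Δ = (V_up−V_dn)/(S_up−S_dn) = (0.0000−61.6700)/(186.3000−85.5600) = -0.6122. V = [p*·0.0000 + (1−p*)·61.6700]/1.29 = 3.9293. B = V − Δ·S = 88.4087.
Root portfolio cost Δ·138+B reproduces V0=3.9293.

(0,0): Delta=-0.6122 Bond=88.4087
V0=3.9293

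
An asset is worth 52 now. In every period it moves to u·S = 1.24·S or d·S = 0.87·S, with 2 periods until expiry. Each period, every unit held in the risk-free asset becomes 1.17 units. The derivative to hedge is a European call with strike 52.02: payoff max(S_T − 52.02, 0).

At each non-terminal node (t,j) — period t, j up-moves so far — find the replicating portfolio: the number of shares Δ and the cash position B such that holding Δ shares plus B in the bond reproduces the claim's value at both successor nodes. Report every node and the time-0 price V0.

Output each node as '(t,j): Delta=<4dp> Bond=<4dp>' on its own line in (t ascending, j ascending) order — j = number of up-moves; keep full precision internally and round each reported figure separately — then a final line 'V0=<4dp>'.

Since d<R<u, set p* = (R−d)/(u−d) = 0.8108; price each node as the discounted p*-expectation of its children.
Terminal payoffs: V(2,0)=0.0000, V(2,1)=4.0776, V(2,2)=27.9352
  t=1,j=0: stock 45.2400 → up 56.0976 (V=4.0776), down 39.3588 (V=0.0000). Price 2.8258; hedge Δ=0.2436, bond B=-8.1948.
  t=1,j=1: stock 64.4800 → up 79.9552 (V=27.9352), down 56.0976 (V=4.0776). Price 20.0185; hedge Δ=1.0000, bond B=-44.4615.
  t=0,j=0: stock 52.0000 → up 64.4800 (V=20.0185), down 45.2400 (V=2.8258). Price 14.3297; hedge Δ=0.8936, bond B=-32.1370.
Root portfolio cost Δ·52+B reproduces V0=14.3297.

(0,0): Delta=0.8936 Bond=-32.1370
(1,0): Delta=0.2436 Bond=-8.1948
(1,1): Delta=1.0000 Bond=-44.4615
V0=14.3297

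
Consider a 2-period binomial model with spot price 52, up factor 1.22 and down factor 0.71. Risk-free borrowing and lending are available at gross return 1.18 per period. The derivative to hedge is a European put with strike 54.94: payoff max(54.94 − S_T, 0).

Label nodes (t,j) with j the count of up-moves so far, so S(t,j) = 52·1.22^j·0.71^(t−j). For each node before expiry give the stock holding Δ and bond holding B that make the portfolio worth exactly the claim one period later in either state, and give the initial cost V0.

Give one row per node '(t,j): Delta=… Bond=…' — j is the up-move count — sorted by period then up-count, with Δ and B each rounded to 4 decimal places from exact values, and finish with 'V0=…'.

(0,0): Delta=-0.3387 Bond=18.7652
(1,0): Delta=-1.0000 Bond=46.5593
(1,1): Delta=-0.3059 Bond=20.0649
V0=1.1545

The replicating-portfolio and risk-neutral prices coincide; use p* = (1.18−0.71)/(1.22−0.71) = 0.9216 for the latter.
Terminal payoffs: V(2,0)=28.7268, V(2,1)=9.8976, V(2,2)=0.0000
(1,0): S=36.9200. Δ = (V_up−V_dn)/(S_up−S_dn) = (9.8976−28.7268)/(45.0424−26.2132) = -1.0000. V = [p*·9.8976 + (1−p*)·28.7268]/1.18 = 9.6393. B = V − Δ·S = 46.5593.
(1,1): S=63.4400. Δ = (V_up−V_dn)/(S_up−S_dn) = (0.0000−9.8976)/(77.3968−45.0424) = -0.3059. V = [p*·0.0000 + (1−p*)·9.8976]/1.18 = 0.6579. B = V − Δ·S = 20.0649.
(0,0): S=52.0000. Δ = (V_up−V_dn)/(S_up−S_dn) = (0.6579−9.6393)/(63.4400−36.9200) = -0.3387. V = [p*·0.6579 + (1−p*)·9.6393]/1.18 = 1.1545. B = V − Δ·S = 18.7652.
Check: Δ(0,0)·S0 + B(0,0) = 1.1545 = V0.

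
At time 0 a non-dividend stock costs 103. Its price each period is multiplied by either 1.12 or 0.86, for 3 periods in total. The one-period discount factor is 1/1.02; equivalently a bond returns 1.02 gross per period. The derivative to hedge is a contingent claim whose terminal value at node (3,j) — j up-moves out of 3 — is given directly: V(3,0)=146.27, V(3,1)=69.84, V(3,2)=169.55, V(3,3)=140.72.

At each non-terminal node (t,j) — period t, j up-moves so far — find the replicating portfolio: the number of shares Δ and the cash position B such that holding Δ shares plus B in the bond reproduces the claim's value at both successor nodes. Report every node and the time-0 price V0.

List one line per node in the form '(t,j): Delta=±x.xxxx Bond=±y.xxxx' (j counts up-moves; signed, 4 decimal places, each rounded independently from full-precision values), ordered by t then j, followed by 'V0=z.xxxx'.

(0,0): Delta=0.8964 Bond=34.2002
(1,0): Delta=1.3607 Bond=-6.2384
(1,1): Delta=0.6736 Bond=60.5859
(2,0): Delta=-3.8588 Bond=391.2519
(2,1): Delta=3.8656 Bond=-254.8725
(2,2): Delta=-0.8582 Bond=259.7164
V0=126.5313

Risk-neutral probability p* = (R−d)/(u−d) = (1.02−0.86)/(1.12−0.86) = 0.6154.
At expiry t=3: V(3,0)=146.2700, V(3,1)=69.8400, V(3,2)=169.5500, V(3,3)=140.7200
  t=2,j=0: stock 76.1788 → up 85.3203 (V=69.8400), down 65.5138 (V=146.2700). Price 97.2903; hedge Δ=-3.8588, bond B=391.2519.
  t=2,j=1: stock 99.2096 → up 111.1148 (V=169.5500), down 85.3203 (V=69.8400). Price 128.6275; hedge Δ=3.8656, bond B=-254.8725.
  t=2,j=2: stock 129.2032 → up 144.7076 (V=140.7200), down 111.1148 (V=169.5500). Price 148.8318; hedge Δ=-0.8582, bond B=259.7164.
  t=1,j=0: stock 88.5800 → up 99.2096 (V=128.6275), down 76.1788 (V=97.2903). Price 114.2889; hedge Δ=1.3607, bond B=-6.2384.
  t=1,j=1: stock 115.3600 → up 129.2032 (V=148.8318), down 99.2096 (V=128.6275). Price 138.2950; hedge Δ=0.6736, bond B=60.5859.
  t=0,j=0: stock 103.0000 → up 115.3600 (V=138.2950), down 88.5800 (V=114.2889). Price 126.5313; hedge Δ=0.8964, bond B=34.2002.
Self-financing check: at every node Δ·S+B equals the discounted successor values.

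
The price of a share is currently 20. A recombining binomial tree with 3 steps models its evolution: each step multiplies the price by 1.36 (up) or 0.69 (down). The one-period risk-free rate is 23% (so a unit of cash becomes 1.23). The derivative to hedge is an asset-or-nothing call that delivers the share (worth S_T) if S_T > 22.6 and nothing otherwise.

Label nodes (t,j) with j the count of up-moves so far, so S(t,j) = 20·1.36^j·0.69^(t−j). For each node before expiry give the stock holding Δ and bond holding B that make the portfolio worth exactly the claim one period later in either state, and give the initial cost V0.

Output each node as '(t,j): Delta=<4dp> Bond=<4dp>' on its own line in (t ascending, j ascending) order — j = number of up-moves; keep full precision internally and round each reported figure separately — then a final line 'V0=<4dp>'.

(0,0): Delta=1.1879 Bond=-4.4181
(1,0): Delta=1.8089 Bond=-14.0036
(1,1): Delta=1.1121 Bond=-3.3712
(2,0): Delta=0.0000 Bond=0.0000
(2,1): Delta=2.0299 Bond=-21.3711
(2,2): Delta=1.0000 Bond=0.0000
V0=19.3407

No-arbitrage ⇒ martingale measure with p* = (R−d)/(u−d) = 0.8060.
Terminal values V(3,·): V(3,0)=0.0000, V(3,1)=0.0000, V(3,2)=25.5245, V(3,3)=50.3091
  t=2,j=0: stock 9.5220 → up 12.9499 (V=0.0000), down 6.5702 (V=0.0000). Price 0.0000; hedge Δ=0.0000, bond B=0.0000.
  t=2,j=1: stock 18.7680 → up 25.5245 (V=25.5245), down 12.9499 (V=0.0000). Price 16.7252; hedge Δ=2.0299, bond B=-21.3711.
  t=2,j=2: stock 36.9920 → up 50.3091 (V=50.3091), down 25.5245 (V=25.5245). Price 36.9920; hedge Δ=1.0000, bond B=0.0000.
  t=1,j=0: stock 13.8000 → up 18.7680 (V=16.7252), down 9.5220 (V=0.0000). Price 10.9593; hedge Δ=1.8089, bond B=-14.0036.
  t=1,j=1: stock 27.2000 → up 36.9920 (V=36.9920), down 18.7680 (V=16.7252). Price 26.8777; hedge Δ=1.1121, bond B=-3.3712.
  t=0,j=0: stock 20.0000 → up 27.2000 (V=26.8777), down 13.8000 (V=10.9593). Price 19.3407; hedge Δ=1.1879, bond B=-4.4181.
The time-0 hedge costs 19.3407, which is the no-arbitrage price.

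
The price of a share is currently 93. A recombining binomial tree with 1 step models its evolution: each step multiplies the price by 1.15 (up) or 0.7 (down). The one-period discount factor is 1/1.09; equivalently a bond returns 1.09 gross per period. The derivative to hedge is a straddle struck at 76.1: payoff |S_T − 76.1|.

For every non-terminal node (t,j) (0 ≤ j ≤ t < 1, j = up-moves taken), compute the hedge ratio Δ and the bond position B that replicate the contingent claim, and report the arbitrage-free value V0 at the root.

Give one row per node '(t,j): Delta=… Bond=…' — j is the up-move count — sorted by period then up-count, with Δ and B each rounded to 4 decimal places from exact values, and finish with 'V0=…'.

(0,0): Delta=0.4743 Bond=-18.2365
V0=25.8746

The replicating-portfolio and risk-neutral prices coincide; use p* = (1.09−0.7)/(1.15−0.7) = 0.8667 for the latter.
Payoff layer (t=1): V(1,0)=11.0000, V(1,1)=30.8500
(0,0): S=93.0000. Δ = (V_up−V_dn)/(S_up−S_dn) = (30.8500−11.0000)/(106.9500−65.1000) = 0.4743. V = [p*·30.8500 + (1−p*)·11.0000]/1.09 = 25.8746. B = V − Δ·S = -18.2365.
Each (Δ,B) replicates both successor values, so the strategy is self-financing and V0 is arbitrage-free.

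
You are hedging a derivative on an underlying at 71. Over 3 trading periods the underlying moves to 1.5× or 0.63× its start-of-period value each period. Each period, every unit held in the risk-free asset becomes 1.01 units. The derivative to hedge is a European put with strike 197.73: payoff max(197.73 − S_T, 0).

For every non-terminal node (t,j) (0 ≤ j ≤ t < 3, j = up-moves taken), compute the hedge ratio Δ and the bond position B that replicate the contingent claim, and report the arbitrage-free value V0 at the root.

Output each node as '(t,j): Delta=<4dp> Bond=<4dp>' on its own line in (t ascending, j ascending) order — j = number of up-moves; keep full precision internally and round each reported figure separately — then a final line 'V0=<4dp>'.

(0,0): Delta=-0.8732 Bond=186.2972
(1,0): Delta=-1.0000 Bond=193.8339
(1,1): Delta=-0.8045 Bond=180.8441
(2,0): Delta=-1.0000 Bond=195.7723
(2,1): Delta=-1.0000 Bond=195.7723
(2,2): Delta=-0.6986 Bond=165.7349
V0=124.3032

Under the risk-neutral measure, an up-move has probability p* = (R−d)/(u−d) = 0.4368 and values discount at R = 1.01.
Terminal payoffs: V(3,0)=179.9767, V(3,1)=155.4601, V(3,2)=97.0875, V(3,3)=0.0000
(2,0): S=28.1799. Δ = (V_up−V_dn)/(S_up−S_dn) = (155.4601−179.9767)/(42.2699−17.7533) = -1.0000. V = [p*·155.4601 + (1−p*)·179.9767]/1.01 = 167.5924. B = V − Δ·S = 195.7723.
(2,1): S=67.0950. Δ = (V_up−V_dn)/(S_up−S_dn) = (97.0875−155.4601)/(100.6425−42.2698) = -1.0000. V = [p*·97.0875 + (1−p*)·155.4601]/1.01 = 128.6773. B = V − Δ·S = 195.7723.
(2,2): S=159.7500. Δ = (V_up−V_dn)/(S_up−S_dn) = (0.0000−97.0875)/(239.6250−100.6425) = -0.6986. V = [p*·0.0000 + (1−p*)·97.0875]/1.01 = 54.1401. B = V − Δ·S = 165.7349.
(1,0): S=44.7300. Δ = (V_up−V_dn)/(S_up−S_dn) = (128.6773−167.5924)/(67.0950−28.1799) = -1.0000. V = [p*·128.6773 + (1−p*)·167.5924]/1.01 = 149.1039. B = V − Δ·S = 193.8339.
(1,1): S=106.5000. Δ = (V_up−V_dn)/(S_up−S_dn) = (54.1401−128.6773)/(159.7500−67.0950) = -0.8045. V = [p*·54.1401 + (1−p*)·128.6773]/1.01 = 95.1691. B = V − Δ·S = 180.8441.
(0,0): S=71.0000. Δ = (V_up−V_dn)/(S_up−S_dn) = (95.1691−149.1039)/(106.5000−44.7300) = -0.8732. V = [p*·95.1691 + (1−p*)·149.1039]/1.01 = 124.3032. B = V − Δ·S = 186.2972.
The time-0 hedge costs 124.3032, which is the no-arbitrage price.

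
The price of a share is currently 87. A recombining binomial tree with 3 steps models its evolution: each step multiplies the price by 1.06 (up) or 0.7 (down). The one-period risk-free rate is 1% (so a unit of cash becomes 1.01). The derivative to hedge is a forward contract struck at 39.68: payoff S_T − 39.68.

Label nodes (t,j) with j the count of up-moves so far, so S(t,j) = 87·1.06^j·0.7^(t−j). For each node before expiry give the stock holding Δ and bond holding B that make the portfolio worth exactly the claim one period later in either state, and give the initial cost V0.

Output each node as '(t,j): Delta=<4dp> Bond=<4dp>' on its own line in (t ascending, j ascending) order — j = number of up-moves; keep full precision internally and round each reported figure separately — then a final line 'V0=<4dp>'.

No-arbitrage ⇒ martingale measure with p* = (R−d)/(u−d) = 0.8611.
Terminal values V(3,·): V(3,0)=-9.8390, V(3,1)=5.5078, V(3,2)=28.7472, V(3,3)=63.9384
  t=2,j=0: stock 42.6300 → up 45.1878 (V=5.5078), down 29.8410 (V=-9.8390). Price 3.3429; hedge Δ=1.0000, bond B=-39.2871.
  t=2,j=1: stock 64.5540 → up 68.4272 (V=28.7472), down 45.1878 (V=5.5078). Price 25.2669; hedge Δ=1.0000, bond B=-39.2871.
  t=2,j=2: stock 97.7532 → up 103.6184 (V=63.9384), down 68.4272 (V=28.7472). Price 58.4661; hedge Δ=1.0000, bond B=-39.2871.
  t=1,j=0: stock 60.9000 → up 64.5540 (V=25.2669), down 42.6300 (V=3.3429). Price 22.0019; hedge Δ=1.0000, bond B=-38.8981.
  t=1,j=1: stock 92.2200 → up 97.7532 (V=58.4661), down 64.5540 (V=25.2669). Price 53.3219; hedge Δ=1.0000, bond B=-38.8981.
  t=0,j=0: stock 87.0000 → up 92.2200 (V=53.3219), down 60.9000 (V=22.0019). Price 48.4870; hedge Δ=1.0000, bond B=-38.5130.
Check: Δ(0,0)·S0 + B(0,0) = 48.4870 = V0.

(0,0): Delta=1.0000 Bond=-38.5130
(1,0): Delta=1.0000 Bond=-38.8981
(1,1): Delta=1.0000 Bond=-38.8981
(2,0): Delta=1.0000 Bond=-39.2871
(2,1): Delta=1.0000 Bond=-39.2871
(2,2): Delta=1.0000 Bond=-39.2871
V0=48.4870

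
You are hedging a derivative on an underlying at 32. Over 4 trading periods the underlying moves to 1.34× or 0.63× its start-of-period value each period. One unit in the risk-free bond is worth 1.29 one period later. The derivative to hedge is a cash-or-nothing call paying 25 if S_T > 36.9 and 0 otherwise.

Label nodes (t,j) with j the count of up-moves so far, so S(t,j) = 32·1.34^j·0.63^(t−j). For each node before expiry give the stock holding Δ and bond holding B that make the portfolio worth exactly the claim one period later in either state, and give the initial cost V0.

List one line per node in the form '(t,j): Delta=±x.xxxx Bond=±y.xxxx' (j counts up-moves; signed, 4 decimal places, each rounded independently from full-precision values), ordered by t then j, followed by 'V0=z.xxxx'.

(0,0): Delta=0.0936 Bond=5.7893
(1,0): Delta=0.9069 Bond=-8.9294
(1,1): Delta=0.0646 Bond=8.7104
(2,0): Delta=0.0000 Bond=0.0000
(2,1): Delta=0.9393 Bond=-12.3916
(2,2): Delta=0.0335 Bond=13.0264
(3,0): Delta=0.0000 Bond=0.0000
(3,1): Delta=0.0000 Bond=0.0000
(3,2): Delta=0.9727 Bond=-17.1962
(3,3): Delta=0.0000 Bond=19.3798
V0=8.7837

Risk-neutral probability p* = (R−d)/(u−d) = (1.29−0.63)/(1.34−0.63) = 0.9296.
At expiry t=4: V(4,0)=0.0000, V(4,1)=0.0000, V(4,2)=0.0000, V(4,3)=25.0000, V(4,4)=25.0000
(3,0): S=8.0015. Δ = (V_up−V_dn)/(S_up−S_dn) = (0.0000−0.0000)/(10.7220−5.0409) = 0.0000. V = [p*·0.0000 + (1−p*)·0.0000]/1.29 = 0.0000. B = V − Δ·S = 0.0000.
(3,1): S=17.0191. Δ = (V_up−V_dn)/(S_up−S_dn) = (0.0000−0.0000)/(22.8056−10.7220) = 0.0000. V = [p*·0.0000 + (1−p*)·0.0000]/1.29 = 0.0000. B = V − Δ·S = 0.0000.
(3,2): S=36.1993. Δ = (V_up−V_dn)/(S_up−S_dn) = (25.0000−0.0000)/(48.5071−22.8056) = 0.9727. V = [p*·25.0000 + (1−p*)·0.0000]/1.29 = 18.0151. B = V − Δ·S = -17.1962.
(3,3): S=76.9953. Δ = (V_up−V_dn)/(S_up−S_dn) = (25.0000−25.0000)/(103.1737−48.5071) = 0.0000. V = [p*·25.0000 + (1−p*)·25.0000]/1.29 = 19.3798. B = V − Δ·S = 19.3798.
(2,0): S=12.7008. Δ = (V_up−V_dn)/(S_up−S_dn) = (0.0000−0.0000)/(17.0191−8.0015) = 0.0000. V = [p*·0.0000 + (1−p*)·0.0000]/1.29 = 0.0000. B = V − Δ·S = 0.0000.
(2,1): S=27.0144. Δ = (V_up−V_dn)/(S_up−S_dn) = (18.0151−0.0000)/(36.1993−17.0191) = 0.9393. V = [p*·18.0151 + (1−p*)·0.0000]/1.29 = 12.9817. B = V − Δ·S = -12.3916.
(2,2): S=57.4592. Δ = (V_up−V_dn)/(S_up−S_dn) = (19.3798−18.0151)/(76.9953−36.1993) = 0.0335. V = [p*·19.3798 + (1−p*)·18.0151]/1.29 = 14.9486. B = V − Δ·S = 13.0264.
(1,0): S=20.1600. Δ = (V_up−V_dn)/(S_up−S_dn) = (12.9817−0.0000)/(27.0144−12.7008) = 0.9069. V = [p*·12.9817 + (1−p*)·0.0000]/1.29 = 9.3547. B = V − Δ·S = -8.9294.
(1,1): S=42.8800. Δ = (V_up−V_dn)/(S_up−S_dn) = (14.9486−12.9817)/(57.4592−27.0144) = 0.0646. V = [p*·14.9486 + (1−p*)·12.9817]/1.29 = 11.4807. B = V − Δ·S = 8.7104.
(0,0): S=32.0000. Δ = (V_up−V_dn)/(S_up−S_dn) = (11.4807−9.3547)/(42.8800−20.1600) = 0.0936. V = [p*·11.4807 + (1−p*)·9.3547]/1.29 = 8.7837. B = V − Δ·S = 5.7893.
Check: Δ(0,0)·S0 + B(0,0) = 8.7837 = V0.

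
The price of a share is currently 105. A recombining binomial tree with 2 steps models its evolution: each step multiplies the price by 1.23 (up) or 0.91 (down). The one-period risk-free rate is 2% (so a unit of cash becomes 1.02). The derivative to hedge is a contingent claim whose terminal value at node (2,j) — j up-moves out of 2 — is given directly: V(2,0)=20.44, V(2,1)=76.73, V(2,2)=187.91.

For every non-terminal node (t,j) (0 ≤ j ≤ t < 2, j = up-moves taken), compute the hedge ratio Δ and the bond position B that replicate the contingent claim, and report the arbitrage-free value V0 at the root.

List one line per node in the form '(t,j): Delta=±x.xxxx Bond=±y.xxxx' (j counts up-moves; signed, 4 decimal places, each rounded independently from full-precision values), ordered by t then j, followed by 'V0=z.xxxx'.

(0,0): Delta=2.1930 Bond=-167.1877
(1,0): Delta=1.8410 Bond=-136.8968
(1,1): Delta=2.6902 Bond=-234.7433
V0=63.0771

Risk-neutral probability p* = (R−d)/(u−d) = (1.02−0.91)/(1.23−0.91) = 0.3438.
At expiry t=2: V(2,0)=20.4400, V(2,1)=76.7300, V(2,2)=187.9100
(1,0): S=95.5500. Δ = (V_up−V_dn)/(S_up−S_dn) = (76.7300−20.4400)/(117.5265−86.9505) = 1.8410. V = [p*·76.7300 + (1−p*)·20.4400]/1.02 = 39.0095. B = V − Δ·S = -136.8968.
(1,1): S=129.1500. Δ = (V_up−V_dn)/(S_up−S_dn) = (187.9100−76.7300)/(158.8545−117.5265) = 2.6902. V = [p*·187.9100 + (1−p*)·76.7300]/1.02 = 112.6942. B = V − Δ·S = -234.7433.
(0,0): S=105.0000. Δ = (V_up−V_dn)/(S_up−S_dn) = (112.6942−39.0095)/(129.1500−95.5500) = 2.1930. V = [p*·112.6942 + (1−p*)·39.0095]/1.02 = 63.0771. B = V − Δ·S = -167.1877.
Check: Δ(0,0)·S0 + B(0,0) = 63.0771 = V0.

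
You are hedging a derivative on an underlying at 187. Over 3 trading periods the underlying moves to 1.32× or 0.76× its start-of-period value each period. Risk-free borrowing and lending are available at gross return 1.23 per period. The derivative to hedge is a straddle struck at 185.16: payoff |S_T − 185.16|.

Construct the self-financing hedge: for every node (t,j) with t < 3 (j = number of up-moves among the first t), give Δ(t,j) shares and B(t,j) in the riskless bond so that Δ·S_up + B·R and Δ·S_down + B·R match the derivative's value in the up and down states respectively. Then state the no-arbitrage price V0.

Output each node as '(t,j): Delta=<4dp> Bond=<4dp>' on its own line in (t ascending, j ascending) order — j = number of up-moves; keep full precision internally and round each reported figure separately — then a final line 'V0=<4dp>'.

(0,0): Delta=0.8353 Bond=-65.2578
(1,0): Delta=0.0712 Bond=28.3229
(1,1): Delta=0.9195 Bond=-101.0610
(2,0): Delta=-1.0000 Bond=150.5366
(2,1): Delta=0.1893 Bond=12.6820
(2,2): Delta=1.0000 Bond=-150.5366
V0=90.9344

Since d<R<u, set p* = (R−d)/(u−d) = 0.8393; price each node as the discounted p*-expectation of its children.
Payoff layer (t=3): V(3,0)=103.0715, V(3,1)=42.5852, V(3,2)=62.4699, V(3,3)=244.9340
(2,0): S=108.0112. Δ = (V_up−V_dn)/(S_up−S_dn) = (42.5852−103.0715)/(142.5748−82.0885) = -1.0000. V = [p*·42.5852 + (1−p*)·103.0715]/1.23 = 42.5254. B = V − Δ·S = 150.5366.
(2,1): S=187.5984. Δ = (V_up−V_dn)/(S_up−S_dn) = (62.4699−42.5852)/(247.6299−142.5748) = 0.1893. V = [p*·62.4699 + (1−p*)·42.5852]/1.23 = 48.1904. B = V − Δ·S = 12.6820.
(2,2): S=325.8288. Δ = (V_up−V_dn)/(S_up−S_dn) = (244.9340−62.4699)/(430.0940−247.6299) = 1.0000. V = [p*·244.9340 + (1−p*)·62.4699]/1.23 = 175.2922. B = V − Δ·S = -150.5366.
(1,0): S=142.1200. Δ = (V_up−V_dn)/(S_up−S_dn) = (48.1904−42.5254)/(187.5984−108.0112) = 0.0712. V = [p*·48.1904 + (1−p*)·42.5254]/1.23 = 38.4390. B = V − Δ·S = 28.3229.
(1,1): S=246.8400. Δ = (V_up−V_dn)/(S_up−S_dn) = (175.2922−48.1904)/(325.8288−187.5984) = 0.9195. V = [p*·175.2922 + (1−p*)·48.1904]/1.23 = 125.9066. B = V − Δ·S = -101.0610.
(0,0): S=187.0000. Δ = (V_up−V_dn)/(S_up−S_dn) = (125.9066−38.4390)/(246.8400−142.1200) = 0.8353. V = [p*·125.9066 + (1−p*)·38.4390]/1.23 = 90.9344. B = V − Δ·S = -65.2578.
The time-0 hedge costs 90.9344, which is the no-arbitrage price.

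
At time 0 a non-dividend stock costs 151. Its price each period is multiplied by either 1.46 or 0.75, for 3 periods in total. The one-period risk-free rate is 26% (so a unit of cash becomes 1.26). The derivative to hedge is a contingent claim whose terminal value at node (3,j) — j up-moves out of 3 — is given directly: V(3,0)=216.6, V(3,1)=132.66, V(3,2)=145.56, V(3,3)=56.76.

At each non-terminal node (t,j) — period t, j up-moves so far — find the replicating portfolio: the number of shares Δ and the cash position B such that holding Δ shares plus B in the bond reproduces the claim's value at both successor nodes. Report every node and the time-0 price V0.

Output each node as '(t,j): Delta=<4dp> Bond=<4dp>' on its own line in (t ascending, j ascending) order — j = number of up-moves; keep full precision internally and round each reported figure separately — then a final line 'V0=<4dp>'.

Risk-neutral probability p* = (R−d)/(u−d) = (1.26−0.75)/(1.46−0.75) = 0.7183.
At expiry t=3: V(3,0)=216.6000, V(3,1)=132.6600, V(3,2)=145.5600, V(3,3)=56.7600
(2,0): S=84.9375. Δ = (V_up−V_dn)/(S_up−S_dn) = (132.6600−216.6000)/(124.0087−63.7031) = -1.3919. V = [p*·132.6600 + (1−p*)·216.6000]/1.26 = 124.0516. B = V − Δ·S = 242.2770.
(2,1): S=165.3450. Δ = (V_up−V_dn)/(S_up−S_dn) = (145.5600−132.6600)/(241.4037−124.0087) = 0.1099. V = [p*·145.5600 + (1−p*)·132.6600]/1.26 = 112.6398. B = V − Δ·S = 94.4708.
(2,2): S=321.8716. Δ = (V_up−V_dn)/(S_up−S_dn) = (56.7600−145.5600)/(469.9325−241.4037) = -0.3886. V = [p*·56.7600 + (1−p*)·145.5600]/1.26 = 64.9001. B = V − Δ·S = 189.9705.
(1,0): S=113.2500. Δ = (V_up−V_dn)/(S_up−S_dn) = (112.6398−124.0516)/(165.3450−84.9375) = -0.1419. V = [p*·112.6398 + (1−p*)·124.0516]/1.26 = 91.9480. B = V − Δ·S = 108.0209.
(1,1): S=220.4600. Δ = (V_up−V_dn)/(S_up−S_dn) = (64.9001−112.6398)/(321.8716−165.3450) = -0.3050. V = [p*·64.9001 + (1−p*)·112.6398]/1.26 = 62.1809. B = V − Δ·S = 129.4200.
(0,0): S=151.0000. Δ = (V_up−V_dn)/(S_up−S_dn) = (62.1809−91.9480)/(220.4600−113.2500) = -0.2777. V = [p*·62.1809 + (1−p*)·91.9480]/1.26 = 56.0047. B = V − Δ·S = 97.9302.
Root portfolio cost Δ·151+B reproduces V0=56.0047.

(0,0): Delta=-0.2777 Bond=97.9302
(1,0): Delta=-0.1419 Bond=108.0209
(1,1): Delta=-0.3050 Bond=129.4200
(2,0): Delta=-1.3919 Bond=242.2770
(2,1): Delta=0.1099 Bond=94.4708
(2,2): Delta=-0.3886 Bond=189.9705
V0=56.0047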